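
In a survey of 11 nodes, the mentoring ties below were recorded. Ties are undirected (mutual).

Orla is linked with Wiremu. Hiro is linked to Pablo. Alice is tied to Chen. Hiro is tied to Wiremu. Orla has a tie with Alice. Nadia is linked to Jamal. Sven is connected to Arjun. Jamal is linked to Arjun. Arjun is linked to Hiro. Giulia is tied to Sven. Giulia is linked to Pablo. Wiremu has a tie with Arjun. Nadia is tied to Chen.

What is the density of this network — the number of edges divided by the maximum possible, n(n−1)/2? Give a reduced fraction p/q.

13/55

There are 13 edges and 11 nodes, so the maximum possible is C(11,2) = 55.
Density = 13/55.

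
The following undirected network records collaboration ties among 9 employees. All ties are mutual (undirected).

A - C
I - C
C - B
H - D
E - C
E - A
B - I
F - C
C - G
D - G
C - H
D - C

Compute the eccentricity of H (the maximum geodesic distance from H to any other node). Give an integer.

Distances from H: A:2, B:2, C:1, D:1, E:2, F:2, G:2, I:2.
The largest is 2 (to I, F, B, E, G, and A), so the eccentricity of H is 2.

2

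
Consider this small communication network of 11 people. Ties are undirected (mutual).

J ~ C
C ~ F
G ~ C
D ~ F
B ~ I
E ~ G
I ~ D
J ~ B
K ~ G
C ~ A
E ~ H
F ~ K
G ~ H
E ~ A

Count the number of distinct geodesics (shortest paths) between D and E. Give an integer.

3

The shortest distance is 4. The length-4 paths are: D–F–C–A–E; D–F–K–G–E; D–F–C–G–E.
That gives 3 distinct shortest paths.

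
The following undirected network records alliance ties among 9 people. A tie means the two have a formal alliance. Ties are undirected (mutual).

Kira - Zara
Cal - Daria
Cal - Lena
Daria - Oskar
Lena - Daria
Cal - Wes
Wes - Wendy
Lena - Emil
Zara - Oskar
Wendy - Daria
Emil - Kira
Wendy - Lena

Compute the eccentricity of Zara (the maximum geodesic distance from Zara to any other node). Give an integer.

Distances from Zara: Cal:3, Daria:2, Emil:2, Kira:1, Lena:3, Oskar:1, Wendy:3, Wes:4.
The largest is 4 (to Wes), so the eccentricity of Zara is 4.

4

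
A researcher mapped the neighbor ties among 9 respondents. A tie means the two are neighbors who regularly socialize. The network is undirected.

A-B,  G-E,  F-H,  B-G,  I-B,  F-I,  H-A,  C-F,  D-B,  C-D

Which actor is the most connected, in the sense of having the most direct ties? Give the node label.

Degrees — A:2, B:4, C:2, D:2, E:1, F:3, G:2, H:2, I:2.
The maximum is 4, attained only by B.

B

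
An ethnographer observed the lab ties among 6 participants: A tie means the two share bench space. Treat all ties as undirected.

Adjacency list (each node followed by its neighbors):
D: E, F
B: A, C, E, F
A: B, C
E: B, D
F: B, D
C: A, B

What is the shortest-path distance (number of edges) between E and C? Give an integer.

2

One shortest route is E – B – C, which uses 2 edges, and E and C are not directly tied, so nothing shorter exists. So d(E,C) = 2.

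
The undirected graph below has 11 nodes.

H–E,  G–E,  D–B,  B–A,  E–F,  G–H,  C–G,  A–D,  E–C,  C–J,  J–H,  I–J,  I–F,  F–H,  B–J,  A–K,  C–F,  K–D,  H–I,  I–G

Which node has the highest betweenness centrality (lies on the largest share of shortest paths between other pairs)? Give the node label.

Unnormalized betweenness of each node: A:4, B:21, C:73/12, D:4, E:1/2, F:11/12, G:11/12, H:77/12, I:43/12, J:295/12, K:0.
J has the largest value, 295/12, making it the main broker — the node through which the most shortest paths run.

J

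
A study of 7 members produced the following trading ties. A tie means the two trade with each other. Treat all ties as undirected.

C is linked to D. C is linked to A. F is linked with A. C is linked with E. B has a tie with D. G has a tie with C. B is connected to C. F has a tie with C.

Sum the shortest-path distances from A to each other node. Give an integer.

Distances from A: B:2, C:1, D:2, E:2, F:1, G:2.
Sum = 2 + 1 + 2 + 2 + 1 + 2 = 10.

10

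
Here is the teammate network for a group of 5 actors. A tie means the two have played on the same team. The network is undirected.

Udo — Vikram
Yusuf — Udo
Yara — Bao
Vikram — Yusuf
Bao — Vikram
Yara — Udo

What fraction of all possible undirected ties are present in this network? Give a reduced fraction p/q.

There are 6 edges and 5 nodes, so the maximum possible is C(5,2) = 10.
Density = 6/10 = 3/5.

3/5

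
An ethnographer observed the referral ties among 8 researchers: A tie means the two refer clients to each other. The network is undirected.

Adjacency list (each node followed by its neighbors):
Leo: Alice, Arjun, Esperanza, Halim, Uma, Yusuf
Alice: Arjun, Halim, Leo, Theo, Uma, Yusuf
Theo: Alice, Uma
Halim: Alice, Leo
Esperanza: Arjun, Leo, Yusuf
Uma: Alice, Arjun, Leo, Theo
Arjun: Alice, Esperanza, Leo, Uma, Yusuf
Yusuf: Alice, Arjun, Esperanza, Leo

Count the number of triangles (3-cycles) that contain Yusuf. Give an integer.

5

Yusuf's neighbors: Alice, Arjun, Esperanza, and Leo.
Neighbor pairs that are themselves tied: Yusuf–Alice–Arjun; Yusuf–Alice–Leo; Yusuf–Arjun–Esperanza; Yusuf–Arjun–Leo; Yusuf–Esperanza–Leo. Each forms one triangle with Yusuf, for 5 in total.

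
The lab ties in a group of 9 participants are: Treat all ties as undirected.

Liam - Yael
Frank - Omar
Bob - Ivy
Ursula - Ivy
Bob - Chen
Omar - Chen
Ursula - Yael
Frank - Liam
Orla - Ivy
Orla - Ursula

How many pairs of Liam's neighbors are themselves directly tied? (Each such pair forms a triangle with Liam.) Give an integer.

Liam's neighbors are Frank and Yael, but none of them are tied to each other, so no triangle contains Liam.

0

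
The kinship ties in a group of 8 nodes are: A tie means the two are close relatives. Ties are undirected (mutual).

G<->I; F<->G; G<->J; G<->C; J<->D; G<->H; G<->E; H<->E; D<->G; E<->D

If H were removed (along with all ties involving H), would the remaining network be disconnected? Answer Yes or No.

No

Even without H, every remaining node can still reach every other (the residual graph is connected), so H is not a cut vertex.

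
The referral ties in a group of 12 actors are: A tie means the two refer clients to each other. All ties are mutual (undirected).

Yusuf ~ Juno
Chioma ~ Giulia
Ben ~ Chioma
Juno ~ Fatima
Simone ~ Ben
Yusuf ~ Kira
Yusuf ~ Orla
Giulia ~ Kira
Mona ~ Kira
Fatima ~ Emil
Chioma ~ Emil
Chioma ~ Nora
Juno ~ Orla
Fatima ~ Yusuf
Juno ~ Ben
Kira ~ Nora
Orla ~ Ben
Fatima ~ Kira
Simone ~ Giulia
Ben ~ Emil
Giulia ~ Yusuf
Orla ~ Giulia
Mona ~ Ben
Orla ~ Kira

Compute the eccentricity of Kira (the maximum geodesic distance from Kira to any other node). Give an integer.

2

Distances from Kira: Ben:2, Chioma:2, Emil:2, Fatima:1, Giulia:1, Juno:2, Mona:1, Nora:1, Orla:1, Simone:2, Yusuf:1.
The largest is 2 (to Ben, Juno, Emil, Chioma, and Simone), so the eccentricity of Kira is 2.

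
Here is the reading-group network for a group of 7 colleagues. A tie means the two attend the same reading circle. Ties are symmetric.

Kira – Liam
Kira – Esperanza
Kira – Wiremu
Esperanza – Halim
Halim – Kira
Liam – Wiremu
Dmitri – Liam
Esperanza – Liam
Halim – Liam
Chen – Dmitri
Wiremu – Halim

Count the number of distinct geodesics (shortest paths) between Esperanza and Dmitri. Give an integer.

1

The shortest distance is 2, and the only length-2 path is Esperanza–Liam–Dmitri. So there is exactly 1 shortest path.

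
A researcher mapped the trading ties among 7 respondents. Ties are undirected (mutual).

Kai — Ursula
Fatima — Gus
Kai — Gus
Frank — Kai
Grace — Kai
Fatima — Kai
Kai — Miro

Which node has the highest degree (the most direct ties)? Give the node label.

Degrees — Fatima:2, Frank:1, Grace:1, Gus:2, Kai:6, Miro:1, Ursula:1.
The maximum is 6, attained only by Kai.

Kai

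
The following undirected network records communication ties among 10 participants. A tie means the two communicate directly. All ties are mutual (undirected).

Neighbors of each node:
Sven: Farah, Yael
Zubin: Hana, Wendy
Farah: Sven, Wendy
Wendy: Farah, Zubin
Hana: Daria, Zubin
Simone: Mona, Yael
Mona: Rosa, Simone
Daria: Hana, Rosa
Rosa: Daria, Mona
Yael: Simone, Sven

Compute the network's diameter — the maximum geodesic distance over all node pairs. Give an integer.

Eccentricity of each node (its greatest distance to any other): Daria:5, Farah:5, Hana:5, Mona:5, Rosa:5, Simone:5, Sven:5, Wendy:5, Yael:5, Zubin:5.
The maximum eccentricity is 5, realized for instance by the pair Yael–Hana via Yael – Sven – Farah – Wendy – Zubin – Hana. So the diameter is 5.

5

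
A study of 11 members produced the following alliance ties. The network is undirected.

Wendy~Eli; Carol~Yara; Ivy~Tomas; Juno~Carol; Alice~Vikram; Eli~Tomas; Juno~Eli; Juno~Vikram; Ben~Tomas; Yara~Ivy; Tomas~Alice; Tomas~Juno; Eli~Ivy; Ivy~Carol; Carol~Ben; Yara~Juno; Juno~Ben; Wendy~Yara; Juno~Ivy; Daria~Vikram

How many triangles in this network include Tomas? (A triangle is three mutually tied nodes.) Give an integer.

4

Tomas's neighbors: Alice, Ben, Eli, Ivy, and Juno.
Neighbor pairs that are themselves tied: Tomas–Ben–Juno; Tomas–Eli–Ivy; Tomas–Eli–Juno; Tomas–Ivy–Juno. Each forms one triangle with Tomas, for 4 in total.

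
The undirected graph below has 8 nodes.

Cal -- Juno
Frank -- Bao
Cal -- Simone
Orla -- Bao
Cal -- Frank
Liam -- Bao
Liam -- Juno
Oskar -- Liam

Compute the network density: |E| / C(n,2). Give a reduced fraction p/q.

2/7

There are 8 edges and 8 nodes, so the maximum possible is C(8,2) = 28.
Density = 8/28 = 2/7.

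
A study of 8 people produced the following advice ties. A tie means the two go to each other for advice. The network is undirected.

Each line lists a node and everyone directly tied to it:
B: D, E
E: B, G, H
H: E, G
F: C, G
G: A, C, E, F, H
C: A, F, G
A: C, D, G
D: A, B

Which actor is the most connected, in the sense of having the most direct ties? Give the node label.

G

Degrees — A:3, B:2, C:3, D:2, E:3, F:2, G:5, H:2.
The maximum is 5, attained only by G.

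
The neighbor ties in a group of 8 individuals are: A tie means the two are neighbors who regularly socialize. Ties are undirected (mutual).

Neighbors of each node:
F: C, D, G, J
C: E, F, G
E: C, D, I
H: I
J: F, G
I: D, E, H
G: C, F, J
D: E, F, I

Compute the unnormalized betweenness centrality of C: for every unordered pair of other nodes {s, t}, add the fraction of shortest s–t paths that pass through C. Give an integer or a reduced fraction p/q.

Pairs whose geodesics pass through C — G–E: 1; G–H: 1/2; G–I: 1/2; J–E: 2/3; F–E: 1/2.
All other pairs contribute 0.
Summing the contributions gives betweenness(C) = 19/6.

19/6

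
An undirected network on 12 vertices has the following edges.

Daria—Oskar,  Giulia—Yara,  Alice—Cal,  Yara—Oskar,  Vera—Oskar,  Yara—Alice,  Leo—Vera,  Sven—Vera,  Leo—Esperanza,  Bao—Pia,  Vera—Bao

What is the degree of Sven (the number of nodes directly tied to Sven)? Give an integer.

Sven is directly tied to Vera. That is 1 neighbor, so the degree of Sven is 1.

1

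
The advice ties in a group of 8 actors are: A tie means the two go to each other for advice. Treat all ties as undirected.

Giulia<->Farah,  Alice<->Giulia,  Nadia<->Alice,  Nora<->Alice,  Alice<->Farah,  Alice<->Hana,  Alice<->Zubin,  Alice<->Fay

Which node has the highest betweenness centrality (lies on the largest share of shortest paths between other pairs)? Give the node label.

Unnormalized betweenness of each node: Alice:20, Farah:0, Fay:0, Giulia:0, Hana:0, Nadia:0, Nora:0, Zubin:0.
Alice has the largest value, 20, making it the main broker — the node through which the most shortest paths run.

Alice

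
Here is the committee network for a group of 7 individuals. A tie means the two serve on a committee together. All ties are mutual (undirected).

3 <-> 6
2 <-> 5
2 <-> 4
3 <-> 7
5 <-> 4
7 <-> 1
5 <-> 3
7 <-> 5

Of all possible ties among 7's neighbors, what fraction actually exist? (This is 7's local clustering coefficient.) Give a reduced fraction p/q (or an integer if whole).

1/3

7's neighbors: 1, 3, and 5 (k = 3).
Possible neighbor pairs: C(3,2) = 3. Edges among them: 3–5 → e = 1.
Clustering(7) = 1/3.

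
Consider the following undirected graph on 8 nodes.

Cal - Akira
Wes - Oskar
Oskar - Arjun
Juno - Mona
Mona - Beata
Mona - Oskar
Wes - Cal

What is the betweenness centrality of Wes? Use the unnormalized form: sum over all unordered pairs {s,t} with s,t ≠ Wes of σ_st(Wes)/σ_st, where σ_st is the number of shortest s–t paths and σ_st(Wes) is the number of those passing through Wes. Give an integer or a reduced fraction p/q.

Pairs whose geodesics pass through Wes — Akira–Beata: 1; Akira–Oskar: 1; Akira–Mona: 1; Akira–Juno: 1; Akira–Arjun: 1; Cal–Beata: 1; Cal–Oskar: 1; Cal–Mona: 1; Cal–Juno: 1; Cal–Arjun: 1.
All other pairs contribute 0.
Summing the contributions gives betweenness(Wes) = 10.

10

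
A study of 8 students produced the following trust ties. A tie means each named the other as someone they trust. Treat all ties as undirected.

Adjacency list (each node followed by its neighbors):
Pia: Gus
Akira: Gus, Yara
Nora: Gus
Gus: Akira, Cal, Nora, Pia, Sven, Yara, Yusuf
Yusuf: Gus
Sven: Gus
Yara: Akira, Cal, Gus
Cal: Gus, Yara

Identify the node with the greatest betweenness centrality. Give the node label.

Gus

Unnormalized betweenness of each node: Akira:0, Cal:0, Gus:37/2, Nora:0, Pia:0, Sven:0, Yara:1/2, Yusuf:0.
Gus has the largest value, 37/2, making it the main broker — the node through which the most shortest paths run.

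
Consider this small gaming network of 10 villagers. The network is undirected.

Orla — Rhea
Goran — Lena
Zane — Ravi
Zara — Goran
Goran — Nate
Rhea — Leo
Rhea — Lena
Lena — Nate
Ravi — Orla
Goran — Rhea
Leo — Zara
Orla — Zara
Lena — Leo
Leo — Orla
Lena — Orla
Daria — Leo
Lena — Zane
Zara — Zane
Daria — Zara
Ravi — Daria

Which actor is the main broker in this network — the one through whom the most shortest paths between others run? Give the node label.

Lena

Unnormalized betweenness of each node: Daria:1, Goran:31/12, Lena:25/3, Leo:41/12, Nate:0, Orla:47/12, Ravi:7/6, Rhea:5/6, Zane:23/12, Zara:29/6.
Lena has the largest value, 25/3, making it the main broker — the node through which the most shortest paths run.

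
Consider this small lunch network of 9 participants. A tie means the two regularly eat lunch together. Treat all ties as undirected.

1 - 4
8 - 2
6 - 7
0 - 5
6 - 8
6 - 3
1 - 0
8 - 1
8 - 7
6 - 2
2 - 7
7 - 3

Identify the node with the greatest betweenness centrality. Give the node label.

1

Unnormalized betweenness of each node: 0:7, 1:17, 2:0, 3:0, 4:0, 5:0, 6:3, 7:3, 8:16.
1 has the largest value, 17, making it the main broker — the node through which the most shortest paths run.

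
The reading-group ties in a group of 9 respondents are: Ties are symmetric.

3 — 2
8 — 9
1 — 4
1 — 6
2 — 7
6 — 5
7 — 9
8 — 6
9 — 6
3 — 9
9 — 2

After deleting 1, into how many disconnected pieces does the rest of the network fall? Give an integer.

Without 1, the remaining ties split the others into: {2, 3, 5, 6, 7, 8, 9}; {4}.
That's 2 separate components.

2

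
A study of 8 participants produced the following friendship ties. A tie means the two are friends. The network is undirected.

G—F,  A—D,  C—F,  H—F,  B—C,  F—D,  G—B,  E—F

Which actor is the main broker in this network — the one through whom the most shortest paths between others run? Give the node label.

Unnormalized betweenness of each node: A:0, B:1/2, C:5/2, D:6, E:0, F:35/2, G:5/2, H:0.
F has the largest value, 35/2, making it the main broker — the node through which the most shortest paths run.

F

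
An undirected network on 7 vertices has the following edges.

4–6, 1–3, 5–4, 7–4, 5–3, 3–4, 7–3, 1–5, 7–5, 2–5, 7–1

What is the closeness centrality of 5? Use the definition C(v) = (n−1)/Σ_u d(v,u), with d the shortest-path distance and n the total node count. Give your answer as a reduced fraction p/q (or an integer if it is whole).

6/7

Distances from 5: 1:1, 2:1, 3:1, 4:1, 6:2, 7:1. Sum = 7.
n = 7, so closeness = 6/7.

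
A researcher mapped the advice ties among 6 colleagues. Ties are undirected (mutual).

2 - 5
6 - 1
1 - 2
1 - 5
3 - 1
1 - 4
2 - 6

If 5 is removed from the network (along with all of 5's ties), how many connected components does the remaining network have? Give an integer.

1

5's neighbors (1 and 2) remain reachable from one another through other ties, so the rest of the network stays in one piece.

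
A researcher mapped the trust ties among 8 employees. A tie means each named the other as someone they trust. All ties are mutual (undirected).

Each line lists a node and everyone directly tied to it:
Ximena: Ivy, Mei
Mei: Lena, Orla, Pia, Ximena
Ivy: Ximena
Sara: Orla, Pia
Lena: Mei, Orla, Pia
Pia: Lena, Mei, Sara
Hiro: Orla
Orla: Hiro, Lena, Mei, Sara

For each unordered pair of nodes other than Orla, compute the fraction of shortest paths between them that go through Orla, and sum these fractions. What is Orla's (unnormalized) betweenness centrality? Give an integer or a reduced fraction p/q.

Pairs whose geodesics pass through Orla — Hiro–Ivy: 1; Hiro–Ximena: 1; Hiro–Mei: 1; Hiro–Lena: 1; Hiro–Pia: 3/3; Hiro–Sara: 1; Ivy–Sara: 1/2; Ximena–Sara: 1/2; Mei–Sara: 1/2; Lena–Sara: 1/2.
All other pairs contribute 0.
Summing the contributions gives betweenness(Orla) = 8.

8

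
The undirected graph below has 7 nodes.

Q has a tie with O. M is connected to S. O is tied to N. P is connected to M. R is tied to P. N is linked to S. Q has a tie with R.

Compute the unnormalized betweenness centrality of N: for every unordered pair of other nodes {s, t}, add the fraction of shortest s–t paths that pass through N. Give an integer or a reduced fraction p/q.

3

Pairs whose geodesics pass through N — Q–S: 1; O–S: 1; O–M: 1.
All other pairs contribute 0.
Summing the contributions gives betweenness(N) = 3.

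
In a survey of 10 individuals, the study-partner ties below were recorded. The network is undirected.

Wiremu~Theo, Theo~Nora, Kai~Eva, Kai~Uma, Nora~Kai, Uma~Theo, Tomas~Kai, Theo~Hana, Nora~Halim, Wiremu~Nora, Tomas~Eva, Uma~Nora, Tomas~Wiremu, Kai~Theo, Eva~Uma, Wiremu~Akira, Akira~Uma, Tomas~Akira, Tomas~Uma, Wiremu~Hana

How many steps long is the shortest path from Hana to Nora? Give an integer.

2

One shortest route is Hana – Theo – Nora, which uses 2 edges, and Hana and Nora are not directly tied, so nothing shorter exists. So d(Hana,Nora) = 2.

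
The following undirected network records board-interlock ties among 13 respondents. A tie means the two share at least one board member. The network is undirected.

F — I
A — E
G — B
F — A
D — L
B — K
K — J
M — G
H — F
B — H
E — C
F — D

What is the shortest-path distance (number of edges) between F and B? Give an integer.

2

One shortest route is F – H – B, which uses 2 edges, and F and B are not directly tied, so nothing shorter exists. So d(F,B) = 2.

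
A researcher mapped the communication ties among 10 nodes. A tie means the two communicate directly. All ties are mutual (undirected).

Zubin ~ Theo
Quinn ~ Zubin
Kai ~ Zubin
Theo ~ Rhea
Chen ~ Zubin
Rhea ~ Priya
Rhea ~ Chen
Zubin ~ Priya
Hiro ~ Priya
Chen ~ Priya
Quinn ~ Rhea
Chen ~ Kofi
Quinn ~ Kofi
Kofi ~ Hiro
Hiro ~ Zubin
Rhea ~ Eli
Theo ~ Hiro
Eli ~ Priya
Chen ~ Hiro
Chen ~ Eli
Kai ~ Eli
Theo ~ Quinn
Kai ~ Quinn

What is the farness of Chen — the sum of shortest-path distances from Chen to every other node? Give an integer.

Distances from Chen: Eli:1, Hiro:1, Kai:2, Kofi:1, Priya:1, Quinn:2, Rhea:1, Theo:2, Zubin:1.
Sum = 1 + 1 + 2 + 1 + 1 + 2 + 1 + 2 + 1 = 12.

12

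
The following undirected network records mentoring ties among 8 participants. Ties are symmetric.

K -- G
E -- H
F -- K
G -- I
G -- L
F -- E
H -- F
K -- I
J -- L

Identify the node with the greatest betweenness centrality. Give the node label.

K

Unnormalized betweenness of each node: E:0, F:10, G:10, H:0, I:0, J:0, K:12, L:6.
K has the largest value, 12, making it the main broker — the node through which the most shortest paths run.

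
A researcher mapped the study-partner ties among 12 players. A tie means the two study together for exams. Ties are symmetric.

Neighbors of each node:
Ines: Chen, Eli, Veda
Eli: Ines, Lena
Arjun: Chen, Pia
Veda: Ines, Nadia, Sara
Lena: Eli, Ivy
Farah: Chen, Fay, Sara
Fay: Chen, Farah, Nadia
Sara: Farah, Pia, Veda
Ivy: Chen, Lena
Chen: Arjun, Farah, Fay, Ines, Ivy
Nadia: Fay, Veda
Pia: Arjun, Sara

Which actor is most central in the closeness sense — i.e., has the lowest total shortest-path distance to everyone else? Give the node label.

Chen

Farness (sum of distances to all others) for each node — Arjun:24, Chen:17, Eli:27, Farah:21, Fay:22, Ines:20, Ivy:24, Lena:30, Nadia:26, Pia:28, Sara:23, Veda:22.
The smallest farness is 17, for Chen, so Chen has the highest closeness.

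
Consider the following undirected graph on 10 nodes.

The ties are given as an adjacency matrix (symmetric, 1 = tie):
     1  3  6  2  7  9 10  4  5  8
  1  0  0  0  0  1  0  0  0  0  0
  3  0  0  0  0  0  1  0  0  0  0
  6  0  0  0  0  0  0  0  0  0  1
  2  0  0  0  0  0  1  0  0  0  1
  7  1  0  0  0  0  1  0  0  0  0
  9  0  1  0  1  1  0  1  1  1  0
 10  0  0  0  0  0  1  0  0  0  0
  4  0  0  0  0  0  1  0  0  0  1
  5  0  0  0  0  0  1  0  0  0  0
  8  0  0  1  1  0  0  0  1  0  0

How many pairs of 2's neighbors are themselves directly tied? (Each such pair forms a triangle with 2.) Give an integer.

0

2's neighbors are 8 and 9, but none of them are tied to each other, so no triangle contains 2.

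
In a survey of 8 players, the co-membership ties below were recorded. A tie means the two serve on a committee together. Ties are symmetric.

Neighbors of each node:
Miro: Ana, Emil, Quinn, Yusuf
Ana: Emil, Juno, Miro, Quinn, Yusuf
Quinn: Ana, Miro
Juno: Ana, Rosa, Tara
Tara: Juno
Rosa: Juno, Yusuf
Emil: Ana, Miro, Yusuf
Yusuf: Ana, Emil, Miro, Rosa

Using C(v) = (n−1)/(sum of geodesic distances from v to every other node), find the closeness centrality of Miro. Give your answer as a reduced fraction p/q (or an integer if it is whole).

7/11

Distances from Miro: Ana:1, Emil:1, Juno:2, Quinn:1, Rosa:2, Tara:3, Yusuf:1. Sum = 11.
n = 8, so closeness = 7/11.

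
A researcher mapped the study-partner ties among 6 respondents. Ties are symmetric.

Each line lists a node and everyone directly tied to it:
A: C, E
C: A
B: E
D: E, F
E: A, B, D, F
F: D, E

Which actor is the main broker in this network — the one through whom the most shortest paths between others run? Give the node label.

E

Unnormalized betweenness of each node: A:4, B:0, C:0, D:0, E:8, F:0.
E has the largest value, 8, making it the main broker — the node through which the most shortest paths run.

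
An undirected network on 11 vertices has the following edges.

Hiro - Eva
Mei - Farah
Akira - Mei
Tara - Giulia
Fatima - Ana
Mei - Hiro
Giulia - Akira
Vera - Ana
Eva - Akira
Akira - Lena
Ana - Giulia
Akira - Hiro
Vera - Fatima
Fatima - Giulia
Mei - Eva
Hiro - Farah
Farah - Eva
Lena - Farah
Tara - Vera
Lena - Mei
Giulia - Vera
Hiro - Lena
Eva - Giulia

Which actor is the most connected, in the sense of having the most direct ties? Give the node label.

Giulia

Degrees — Akira:5, Ana:3, Eva:5, Farah:4, Fatima:3, Giulia:6, Hiro:5, Lena:4, Mei:5, Tara:2, Vera:4.
The maximum is 6, attained only by Giulia.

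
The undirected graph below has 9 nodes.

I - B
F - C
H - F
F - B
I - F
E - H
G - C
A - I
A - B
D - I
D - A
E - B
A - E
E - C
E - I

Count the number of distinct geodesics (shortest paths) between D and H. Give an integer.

3

The shortest distance is 3. The length-3 paths are: D–I–E–H; D–A–E–H; D–I–F–H.
That gives 3 distinct shortest paths.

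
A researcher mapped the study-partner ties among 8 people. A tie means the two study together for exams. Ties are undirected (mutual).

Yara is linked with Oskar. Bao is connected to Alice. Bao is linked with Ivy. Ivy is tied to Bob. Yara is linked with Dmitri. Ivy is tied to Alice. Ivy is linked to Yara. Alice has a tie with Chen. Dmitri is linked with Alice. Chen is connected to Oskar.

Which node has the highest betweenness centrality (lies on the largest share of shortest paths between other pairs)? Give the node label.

Ivy

Unnormalized betweenness of each node: Alice:13/2, Bao:0, Bob:0, Chen:3/2, Dmitri:1/2, Ivy:8, Oskar:1, Yara:9/2.
Ivy has the largest value, 8, making it the main broker — the node through which the most shortest paths run.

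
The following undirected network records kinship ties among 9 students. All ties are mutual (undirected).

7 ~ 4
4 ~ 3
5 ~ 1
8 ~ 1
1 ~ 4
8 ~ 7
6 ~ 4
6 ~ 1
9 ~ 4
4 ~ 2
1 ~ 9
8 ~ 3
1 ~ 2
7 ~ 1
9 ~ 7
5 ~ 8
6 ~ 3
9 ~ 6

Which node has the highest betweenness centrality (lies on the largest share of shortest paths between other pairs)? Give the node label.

Unnormalized betweenness of each node: 1:26/3, 2:0, 3:5/6, 4:25/6, 5:0, 6:5/6, 7:5/6, 8:7/3, 9:1/3.
1 has the largest value, 26/3, making it the main broker — the node through which the most shortest paths run.

1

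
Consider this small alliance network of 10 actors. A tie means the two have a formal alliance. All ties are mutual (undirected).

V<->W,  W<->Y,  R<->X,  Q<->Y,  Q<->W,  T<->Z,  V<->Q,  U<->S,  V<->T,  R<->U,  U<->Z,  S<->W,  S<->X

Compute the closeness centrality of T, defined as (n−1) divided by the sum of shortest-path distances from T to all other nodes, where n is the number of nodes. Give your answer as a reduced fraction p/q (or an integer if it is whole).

Distances from T: Q:2, R:3, S:3, U:2, V:1, W:2, X:4, Y:3, Z:1. Sum = 21.
n = 10, so closeness = 9/21 = 3/7.

3/7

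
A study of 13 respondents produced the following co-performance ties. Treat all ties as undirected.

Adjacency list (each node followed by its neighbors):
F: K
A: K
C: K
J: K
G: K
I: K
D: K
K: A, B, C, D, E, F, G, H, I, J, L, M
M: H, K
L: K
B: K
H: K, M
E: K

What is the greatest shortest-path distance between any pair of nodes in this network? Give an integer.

Eccentricity of each node (its greatest distance to any other): A:2, B:2, C:2, D:2, E:2, F:2, G:2, H:2, I:2, J:2, K:1, L:2, M:2.
The maximum eccentricity is 2, realized for instance by the pair J–G via J – K – G. So the diameter is 2.

2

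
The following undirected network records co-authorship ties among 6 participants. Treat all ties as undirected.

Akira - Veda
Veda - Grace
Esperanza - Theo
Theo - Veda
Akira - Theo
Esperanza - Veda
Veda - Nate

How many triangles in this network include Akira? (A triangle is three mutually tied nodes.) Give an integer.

1

Akira's neighbors: Theo and Veda.
Neighbor pairs that are themselves tied: Akira–Theo–Veda. Each forms one triangle with Akira, for 1 in total.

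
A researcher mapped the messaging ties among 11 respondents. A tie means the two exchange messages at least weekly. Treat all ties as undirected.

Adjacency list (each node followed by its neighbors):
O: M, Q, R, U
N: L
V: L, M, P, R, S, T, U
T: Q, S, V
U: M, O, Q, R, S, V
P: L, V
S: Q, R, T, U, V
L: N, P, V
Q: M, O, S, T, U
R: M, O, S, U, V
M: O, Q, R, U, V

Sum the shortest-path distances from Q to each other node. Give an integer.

Distances from Q: L:3, M:1, N:4, O:1, P:3, R:2, S:1, T:1, U:1, V:2.
Sum = 3 + 1 + 4 + 1 + 3 + 2 + 1 + 1 + 1 + 2 = 19.

19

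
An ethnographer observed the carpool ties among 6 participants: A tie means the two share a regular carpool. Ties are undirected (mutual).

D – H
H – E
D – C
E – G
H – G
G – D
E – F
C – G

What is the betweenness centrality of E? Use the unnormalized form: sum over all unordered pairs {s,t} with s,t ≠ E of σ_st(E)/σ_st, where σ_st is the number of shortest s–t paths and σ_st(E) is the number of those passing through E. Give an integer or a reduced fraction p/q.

Pairs whose geodesics pass through E — H–F: 1; C–F: 1; F–D: 2/2; F–G: 1.
All other pairs contribute 0.
Summing the contributions gives betweenness(E) = 4.

4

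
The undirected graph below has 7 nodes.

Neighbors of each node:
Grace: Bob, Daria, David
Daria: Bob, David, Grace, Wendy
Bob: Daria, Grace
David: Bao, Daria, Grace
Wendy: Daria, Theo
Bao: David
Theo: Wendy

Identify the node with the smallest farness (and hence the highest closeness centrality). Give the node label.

Farness (sum of distances to all others) for each node — Bao:15, Bob:12, Daria:8, David:10, Grace:10, Theo:16, Wendy:11.
The smallest farness is 8, for Daria, so Daria has the highest closeness.

Daria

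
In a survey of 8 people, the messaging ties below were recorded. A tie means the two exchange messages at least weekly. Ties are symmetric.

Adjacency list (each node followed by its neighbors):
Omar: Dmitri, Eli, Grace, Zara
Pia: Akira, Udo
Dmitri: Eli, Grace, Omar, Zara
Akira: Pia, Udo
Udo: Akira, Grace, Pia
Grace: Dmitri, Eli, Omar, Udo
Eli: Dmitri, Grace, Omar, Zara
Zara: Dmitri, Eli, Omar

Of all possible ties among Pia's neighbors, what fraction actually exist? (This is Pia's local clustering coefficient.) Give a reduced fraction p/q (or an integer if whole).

1

Pia's neighbors: Akira and Udo (k = 2).
Possible neighbor pairs: C(2,2) = 1. Edges among them: Akira–Udo → e = 1.
Clustering(Pia) = 1/1.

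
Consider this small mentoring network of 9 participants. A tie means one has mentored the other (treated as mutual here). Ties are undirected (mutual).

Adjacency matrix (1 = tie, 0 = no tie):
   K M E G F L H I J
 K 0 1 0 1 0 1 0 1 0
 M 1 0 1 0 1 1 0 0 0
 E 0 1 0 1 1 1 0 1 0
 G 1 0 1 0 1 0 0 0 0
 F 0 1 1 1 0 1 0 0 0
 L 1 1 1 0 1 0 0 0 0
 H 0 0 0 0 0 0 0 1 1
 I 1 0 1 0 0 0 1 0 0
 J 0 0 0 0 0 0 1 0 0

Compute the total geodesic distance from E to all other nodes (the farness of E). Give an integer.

Distances from E: F:1, G:1, H:2, I:1, J:3, K:2, L:1, M:1.
Sum = 1 + 1 + 2 + 1 + 3 + 2 + 1 + 1 = 12.

12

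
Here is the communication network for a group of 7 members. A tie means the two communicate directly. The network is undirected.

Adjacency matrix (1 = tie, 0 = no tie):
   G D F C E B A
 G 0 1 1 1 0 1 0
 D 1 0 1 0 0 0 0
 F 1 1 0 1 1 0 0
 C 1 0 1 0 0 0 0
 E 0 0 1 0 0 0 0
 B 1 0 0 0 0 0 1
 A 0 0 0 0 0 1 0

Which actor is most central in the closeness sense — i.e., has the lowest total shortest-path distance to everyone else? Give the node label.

G

Farness (sum of distances to all others) for each node — A:16, B:11, C:11, D:11, E:14, F:9, G:8.
The smallest farness is 8, for G, so G has the highest closeness.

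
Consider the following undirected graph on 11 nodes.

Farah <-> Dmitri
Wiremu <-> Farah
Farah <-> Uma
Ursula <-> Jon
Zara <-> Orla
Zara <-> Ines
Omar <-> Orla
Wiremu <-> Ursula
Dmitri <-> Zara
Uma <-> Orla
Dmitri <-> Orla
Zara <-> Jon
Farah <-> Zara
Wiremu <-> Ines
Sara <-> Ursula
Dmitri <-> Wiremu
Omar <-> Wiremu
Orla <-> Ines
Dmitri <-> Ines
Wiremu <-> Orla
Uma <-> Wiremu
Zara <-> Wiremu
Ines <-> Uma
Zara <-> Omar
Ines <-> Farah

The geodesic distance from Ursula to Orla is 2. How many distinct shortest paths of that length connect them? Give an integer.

1

The shortest distance is 2, and the only length-2 path is Ursula–Wiremu–Orla. So there is exactly 1 shortest path.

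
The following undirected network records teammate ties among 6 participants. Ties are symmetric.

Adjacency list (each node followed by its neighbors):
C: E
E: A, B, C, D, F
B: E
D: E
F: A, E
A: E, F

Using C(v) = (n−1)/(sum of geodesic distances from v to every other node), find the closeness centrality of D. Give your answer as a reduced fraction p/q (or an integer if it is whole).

Distances from D: A:2, B:2, C:2, E:1, F:2. Sum = 9.
n = 6, so closeness = 5/9.

5/9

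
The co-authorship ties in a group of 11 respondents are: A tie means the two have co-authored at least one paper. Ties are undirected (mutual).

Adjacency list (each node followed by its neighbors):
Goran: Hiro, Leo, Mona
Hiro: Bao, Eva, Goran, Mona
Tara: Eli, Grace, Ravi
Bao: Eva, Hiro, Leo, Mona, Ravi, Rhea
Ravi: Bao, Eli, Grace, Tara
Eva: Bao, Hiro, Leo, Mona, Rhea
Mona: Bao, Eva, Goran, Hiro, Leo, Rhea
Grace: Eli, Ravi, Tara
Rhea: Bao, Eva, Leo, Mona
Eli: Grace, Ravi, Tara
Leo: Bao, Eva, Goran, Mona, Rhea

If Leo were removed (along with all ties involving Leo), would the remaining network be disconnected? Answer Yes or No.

No

Even without Leo, every remaining node can still reach every other (the residual graph is connected), so Leo is not a cut vertex.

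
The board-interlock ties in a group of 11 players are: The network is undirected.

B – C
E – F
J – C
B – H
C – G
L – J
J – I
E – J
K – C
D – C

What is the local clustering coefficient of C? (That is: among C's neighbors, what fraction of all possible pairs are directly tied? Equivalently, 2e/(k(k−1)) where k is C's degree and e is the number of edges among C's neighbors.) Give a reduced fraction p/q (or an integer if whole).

0

C's neighbors: B, D, G, J, and K (k = 5).
Possible neighbor pairs: C(5,2) = 10. Edges among them: none → e = 0.
Clustering(C) = 0/10 = 0.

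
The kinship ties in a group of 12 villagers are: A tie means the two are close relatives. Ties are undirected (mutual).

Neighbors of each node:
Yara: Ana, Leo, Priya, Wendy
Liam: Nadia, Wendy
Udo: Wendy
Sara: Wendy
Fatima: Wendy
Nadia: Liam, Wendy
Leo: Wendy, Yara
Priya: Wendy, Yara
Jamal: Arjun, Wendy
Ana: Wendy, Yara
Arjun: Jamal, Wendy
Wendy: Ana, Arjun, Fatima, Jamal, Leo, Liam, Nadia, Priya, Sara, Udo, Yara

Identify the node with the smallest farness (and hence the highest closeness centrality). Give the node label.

Farness (sum of distances to all others) for each node — Ana:20, Arjun:20, Fatima:21, Jamal:20, Leo:20, Liam:20, Nadia:20, Priya:20, Sara:21, Udo:21, Wendy:11, Yara:18.
The smallest farness is 11, for Wendy, so Wendy has the highest closeness.

Wendy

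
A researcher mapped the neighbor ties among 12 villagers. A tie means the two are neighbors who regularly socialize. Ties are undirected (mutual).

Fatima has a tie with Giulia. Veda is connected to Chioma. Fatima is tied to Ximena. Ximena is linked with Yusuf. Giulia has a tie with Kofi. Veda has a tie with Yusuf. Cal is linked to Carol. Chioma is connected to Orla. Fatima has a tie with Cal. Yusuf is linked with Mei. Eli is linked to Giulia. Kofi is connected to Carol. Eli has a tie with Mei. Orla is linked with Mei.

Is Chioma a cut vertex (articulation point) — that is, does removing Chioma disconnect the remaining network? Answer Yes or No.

Even without Chioma, every remaining node can still reach every other (the residual graph is connected), so Chioma is not a cut vertex.

No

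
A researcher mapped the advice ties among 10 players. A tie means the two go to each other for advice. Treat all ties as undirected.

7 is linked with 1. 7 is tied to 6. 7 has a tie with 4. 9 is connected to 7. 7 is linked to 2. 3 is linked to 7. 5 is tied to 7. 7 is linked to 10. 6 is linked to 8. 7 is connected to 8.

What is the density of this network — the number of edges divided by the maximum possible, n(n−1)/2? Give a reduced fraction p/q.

2/9

There are 10 edges and 10 nodes, so the maximum possible is C(10,2) = 45.
Density = 10/45 = 2/9.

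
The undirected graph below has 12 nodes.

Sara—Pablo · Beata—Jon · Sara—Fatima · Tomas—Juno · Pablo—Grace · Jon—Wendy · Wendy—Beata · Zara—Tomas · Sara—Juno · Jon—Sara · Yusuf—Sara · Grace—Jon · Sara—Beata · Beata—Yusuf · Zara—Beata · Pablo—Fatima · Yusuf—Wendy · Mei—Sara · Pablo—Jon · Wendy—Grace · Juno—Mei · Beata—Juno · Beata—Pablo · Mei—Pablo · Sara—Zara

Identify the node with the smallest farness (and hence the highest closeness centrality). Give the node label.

Sara

Farness (sum of distances to all others) for each node — Beata:15, Fatima:22, Grace:23, Jon:18, Juno:19, Mei:20, Pablo:17, Sara:14, Tomas:27, Wendy:21, Yusuf:20, Zara:20.
The smallest farness is 14, for Sara, so Sara has the highest closeness.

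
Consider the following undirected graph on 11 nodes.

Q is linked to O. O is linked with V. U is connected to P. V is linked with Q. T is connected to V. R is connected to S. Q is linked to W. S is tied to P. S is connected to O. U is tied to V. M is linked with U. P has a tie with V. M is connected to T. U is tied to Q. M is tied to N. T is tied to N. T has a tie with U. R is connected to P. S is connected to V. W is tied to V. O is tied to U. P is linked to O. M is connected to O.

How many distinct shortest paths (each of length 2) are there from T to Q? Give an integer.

The shortest distance is 2. The length-2 paths are: T–U–Q; T–V–Q.
That gives 2 distinct shortest paths.

2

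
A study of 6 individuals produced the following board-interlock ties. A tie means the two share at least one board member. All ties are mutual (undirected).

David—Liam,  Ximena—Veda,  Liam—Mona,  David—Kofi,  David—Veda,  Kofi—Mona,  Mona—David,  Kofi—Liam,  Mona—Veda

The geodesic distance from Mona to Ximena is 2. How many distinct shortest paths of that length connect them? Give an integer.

The shortest distance is 2, and the only length-2 path is Mona–Veda–Ximena. So there is exactly 1 shortest path.

1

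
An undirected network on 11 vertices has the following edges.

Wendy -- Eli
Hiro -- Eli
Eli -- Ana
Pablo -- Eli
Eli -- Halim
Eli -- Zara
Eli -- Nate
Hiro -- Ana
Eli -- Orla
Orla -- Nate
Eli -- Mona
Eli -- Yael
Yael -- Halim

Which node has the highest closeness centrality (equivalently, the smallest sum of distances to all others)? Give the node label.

Eli

Farness (sum of distances to all others) for each node — Ana:18, Eli:10, Halim:18, Hiro:18, Mona:19, Nate:18, Orla:18, Pablo:19, Wendy:19, Yael:18, Zara:19.
The smallest farness is 10, for Eli, so Eli has the highest closeness.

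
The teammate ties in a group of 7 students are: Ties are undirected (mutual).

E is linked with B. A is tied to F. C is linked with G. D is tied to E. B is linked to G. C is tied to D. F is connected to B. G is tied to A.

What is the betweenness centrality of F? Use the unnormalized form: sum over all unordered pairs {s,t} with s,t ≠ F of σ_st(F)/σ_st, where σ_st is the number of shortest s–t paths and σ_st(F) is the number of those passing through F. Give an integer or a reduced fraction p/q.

1

Pairs whose geodesics pass through F — A–B: 1/2; A–E: 1/2.
All other pairs contribute 0.
Summing the contributions gives betweenness(F) = 1.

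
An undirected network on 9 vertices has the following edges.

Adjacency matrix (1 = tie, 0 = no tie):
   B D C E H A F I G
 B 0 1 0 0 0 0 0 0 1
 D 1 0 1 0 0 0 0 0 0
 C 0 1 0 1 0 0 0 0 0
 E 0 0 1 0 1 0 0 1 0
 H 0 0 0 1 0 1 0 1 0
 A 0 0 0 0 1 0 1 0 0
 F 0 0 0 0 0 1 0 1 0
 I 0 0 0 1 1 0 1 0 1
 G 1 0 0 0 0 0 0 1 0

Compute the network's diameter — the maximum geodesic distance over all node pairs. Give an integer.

Eccentricity of each node (its greatest distance to any other): A:4, B:4, C:3, D:4, E:3, F:4, G:3, H:3, I:3.
The maximum eccentricity is 4, realized for instance by the pair B–A via B – G – I – H – A. So the diameter is 4.

4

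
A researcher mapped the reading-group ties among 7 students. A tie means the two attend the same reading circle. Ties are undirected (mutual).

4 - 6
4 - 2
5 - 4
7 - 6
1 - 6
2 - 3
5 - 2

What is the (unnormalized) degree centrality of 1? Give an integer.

1

1 is directly tied to 6. That is 1 neighbor, so the degree of 1 is 1.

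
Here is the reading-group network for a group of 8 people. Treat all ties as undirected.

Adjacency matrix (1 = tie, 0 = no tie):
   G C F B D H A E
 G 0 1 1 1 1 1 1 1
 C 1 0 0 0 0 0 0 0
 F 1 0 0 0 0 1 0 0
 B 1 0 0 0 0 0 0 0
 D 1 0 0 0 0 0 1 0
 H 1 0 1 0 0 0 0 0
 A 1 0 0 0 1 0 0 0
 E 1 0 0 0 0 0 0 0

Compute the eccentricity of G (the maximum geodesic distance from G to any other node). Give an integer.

Distances from G: A:1, B:1, C:1, D:1, E:1, F:1, H:1.
The largest is 1 (to C, F, B, D, H, A, and E), so the eccentricity of G is 1.

1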